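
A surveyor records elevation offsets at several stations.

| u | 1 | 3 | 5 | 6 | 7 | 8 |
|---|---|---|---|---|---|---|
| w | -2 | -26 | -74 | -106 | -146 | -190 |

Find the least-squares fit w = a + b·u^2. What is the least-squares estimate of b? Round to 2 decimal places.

Forming AᵀA = [[6, 184]; [184, 8500]] and Aᵀw = [-544, -25216]ᵀ gives AᵀA·[a, b]ᵀ = Aᵀw.
Eliminating b: 8500·(row 1) − 184·(row 2) gives 17144·a = 8500·(-544) − 184·(-25216) = 15744, so a = 1968/2143.
Then b = ((-25216) − 184·(1968/2143))/8500 = -6400/2143.

b = -2.99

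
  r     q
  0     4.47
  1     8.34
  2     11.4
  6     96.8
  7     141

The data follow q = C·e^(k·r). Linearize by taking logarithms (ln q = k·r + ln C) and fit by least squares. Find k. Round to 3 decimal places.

k = 0.496

Taking logs, ln q = k·r + ln C, so regress ln q on r.
Σr = 16.0000, Σ(r)² = 90.0000, Σln q = 15.5735, Σr·ln q = 69.0655.
Equations: 90.0000·k + 16.0000·ln C = 69.0655;  16.0000·k + 5·ln C = 15.5735.
Solving (det = 194.0000): k = 0.49563, ln C = 1.52868.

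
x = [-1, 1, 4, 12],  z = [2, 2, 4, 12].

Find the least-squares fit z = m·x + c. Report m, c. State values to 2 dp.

m = 0.82, c = 1.73

MᵀM·[m, c]ᵀ = Mᵀz reads: 162·m + 16·c = 160;  16·m + 4·c = 20.
(Σx·x = 162, Σx = 16, Σ1 = 4, Σx·z = 160, Σz = 20.)
det = 162·4 − 16² = 392.
m = (160·4 − 16·20)/392 = 40/49; c = (162·20 − 16·160)/392 = 85/49.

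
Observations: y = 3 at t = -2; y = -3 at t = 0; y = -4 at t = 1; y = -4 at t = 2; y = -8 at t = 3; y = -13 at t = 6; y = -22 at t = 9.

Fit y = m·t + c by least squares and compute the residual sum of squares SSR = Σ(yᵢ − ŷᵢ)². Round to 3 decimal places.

Setting ∂/∂m … = 0 gives: 135·m + 19·c = -318;  19·m + 7·c = -51.
det = 135·7 − 19² = 584.
m = ((-318)·7 − 19·(-51))/584 = -1257/584; c = (135·(-51) − 19·(-318))/584 = -843/584.
Residuals: 81/584, -909/584, -59/146, 1021/584, -29/292, 793/584, -173/146; SSR = 5209/584.

SSR = 8.920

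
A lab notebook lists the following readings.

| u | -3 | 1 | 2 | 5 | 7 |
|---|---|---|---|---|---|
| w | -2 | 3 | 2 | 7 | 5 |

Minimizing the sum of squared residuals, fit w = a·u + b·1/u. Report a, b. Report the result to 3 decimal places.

a = 0.840, b = 1.816

Forming AᵀA = [[88, 5]; [5, 62689/44100]] and Aᵀw = [83, 712/105]ᵀ gives AᵀA·[a, b]ᵀ = Aᵀw.
Δ = 88·(62689/44100) − 5² = 1103533/11025.
a = (83·(62689/44100) − 5·(712/105))/(1103533/11025) = 3707987/4414132; b = (88·(712/105) − 5·83)/(1103533/11025) = 2003505/1103533.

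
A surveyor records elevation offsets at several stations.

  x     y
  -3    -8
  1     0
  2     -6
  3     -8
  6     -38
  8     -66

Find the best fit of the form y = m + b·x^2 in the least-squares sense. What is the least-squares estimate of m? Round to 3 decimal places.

Forming AᵀA = [[6, 123]; [123, 5571]] and Aᵀy = [-126, -5760]ᵀ gives AᵀA·[m, b]ᵀ = Aᵀy.
Eliminating b: 5571·(row 1) − 123·(row 2) gives 18297·m = 5571·(-126) − 123·(-5760) = 6534, so m = 726/2033.
Then b = ((-5760) − 123·(726/2033))/5571 = -2118/2033.

m = 0.357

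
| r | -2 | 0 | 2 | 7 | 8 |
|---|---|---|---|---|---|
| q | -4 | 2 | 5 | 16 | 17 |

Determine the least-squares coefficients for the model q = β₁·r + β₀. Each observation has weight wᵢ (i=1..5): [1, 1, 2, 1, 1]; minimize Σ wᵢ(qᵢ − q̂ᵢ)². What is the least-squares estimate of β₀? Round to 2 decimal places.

Sums needed: Σwᵢ·r·r = 125, Σwᵢ·r = 17, Σwᵢ·1 = 6.
Right-hand side: Σwᵢ·r·q = 276, Σwᵢ·q = 41.
MᵀWM·[β₁, β₀]ᵀ = MᵀWq becomes [[125, 17]; [17, 6]]·[β₁, β₀]ᵀ = [276, 41]ᵀ.
det = 125·6 − 17² = 461.
β₁ = (276·6 − 17·41)/461 = 959/461; β₀ = (125·41 − 17·276)/461 = 433/461.

β₀ = 0.94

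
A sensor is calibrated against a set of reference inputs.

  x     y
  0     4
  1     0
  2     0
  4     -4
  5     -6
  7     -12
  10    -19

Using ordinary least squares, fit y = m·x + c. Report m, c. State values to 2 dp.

The normal equations are: 195·m + 29·c = -320;  29·m + 7·c = -37.
(Σx·x = 195, Σx = 29, Σ1 = 7, Σx·y = -320, Σy = -37.)
Eliminating c: 7·(row 1) − 29·(row 2) gives 524·m = 7·(-320) − 29·(-37) = -1167, so m = -1167/524.
Then c = ((-37) − 29·(-1167/524))/7 = 2065/524.

m = -2.23, c = 3.94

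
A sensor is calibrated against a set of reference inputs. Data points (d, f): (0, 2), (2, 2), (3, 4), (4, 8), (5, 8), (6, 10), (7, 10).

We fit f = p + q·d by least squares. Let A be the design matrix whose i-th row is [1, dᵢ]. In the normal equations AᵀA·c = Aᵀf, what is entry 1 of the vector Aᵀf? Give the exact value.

44

Entry 1 ↔ basis 1, so (Aᵀf)_{1} = Σᵢ fᵢ = (1)·(2) + (1)·(2) + (1)·(4) + (1)·(8) + (1)·(8) + (1)·(10) + (1)·(10) = 44.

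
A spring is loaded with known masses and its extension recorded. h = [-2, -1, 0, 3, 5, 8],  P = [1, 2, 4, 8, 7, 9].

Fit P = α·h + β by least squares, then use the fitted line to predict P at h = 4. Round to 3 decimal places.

P̂ = 6.633

Setting ∂/∂α … = 0 gives: 103·α + 13·β = 127;  13·α + 6·β = 31.
(Σh·h = 103, Σh = 13, Σ1 = 6, Σh·P = 127, ΣP = 31.)
det = 103·6 − 13² = 449.
α = (127·6 − 13·31)/449 = 359/449; β = (103·31 − 13·127)/449 = 1542/449.
At h = 4: P̂ = (359/449)·(4) + (1542/449)·(1) = 2978/449.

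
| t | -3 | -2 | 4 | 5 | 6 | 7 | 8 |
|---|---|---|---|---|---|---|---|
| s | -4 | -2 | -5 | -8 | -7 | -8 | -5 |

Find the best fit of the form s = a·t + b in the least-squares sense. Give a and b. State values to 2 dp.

Normal-equation sums: Σt·t = 203, Σt = 25, Σ1 = 7.
Right-hand side: Σt·s = -182, Σs = -39.
So XᵀX·[a, b]ᵀ = Xᵀs: [[203, 25]; [25, 7]]·[a, b]ᵀ = [-182, -39]ᵀ.
Δ = 203·7 − 25² = 796.
a = ((-182)·7 − 25·(-39))/796 = -299/796; b = (203·(-39) − 25·(-182))/796 = -3367/796.

a = -0.38, b = -4.23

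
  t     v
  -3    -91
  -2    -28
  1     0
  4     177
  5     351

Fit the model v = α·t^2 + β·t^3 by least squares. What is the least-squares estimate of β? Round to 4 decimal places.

The normal equations are: 979·α + 3875·β = 10676;  3875·α + 20515·β = 57884.
(Σt^2·t^2 = 979, Σt^2·t^3 = 3875, Σt^3·t^3 = 20515, Σt^2·v = 10676, Σt^3·v = 57884.)
Eliminating β: 20515·(row 1) − 3875·(row 2) gives 5068560·α = 20515·10676 − 3875·57884 = -5282360, so α = -132059/126714.
Then β = (57884 − 3875·(-132059/126714))/20515 = 1912367/633570.

β = 3.0184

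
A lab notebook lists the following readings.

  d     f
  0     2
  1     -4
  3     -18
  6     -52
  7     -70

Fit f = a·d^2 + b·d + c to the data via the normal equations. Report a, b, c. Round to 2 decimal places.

a = -0.93, b = -3.56, c = 1.32

Sums needed: Σd^2·d^2 = 3779, Σd^2·d = 587, Σd^2 = 95, Σd·d = 95, Σd = 17, Σ1 = 5.
Moment sums: Σd^2·f = -5468, Σd·f = -860, Σf = -142.
Normal equations: [[3779, 587, 95]; [587, 95, 17]; [95, 17, 5]]·[a, b, c]ᵀ = [-5468, -860, -142]ᵀ.
Inverting the 3×3 Gram matrix, [a, b, c]ᵀ = [-481/519, -1849/519, 686/519]ᵀ.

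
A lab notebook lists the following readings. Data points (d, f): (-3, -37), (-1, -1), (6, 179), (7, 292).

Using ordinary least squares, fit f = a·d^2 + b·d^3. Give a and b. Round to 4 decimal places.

AᵀA·[a, b]ᵀ = Aᵀf reads: 3779·a + 24339·b = 20418;  24339·a + 165035·b = 139820.
(Σd^2·d^2 = 3779, Σd^2·d^3 = 24339, Σd^3·d^3 = 165035, Σd^2·f = 20418, Σd^3·f = 139820.)
det = 3779·165035 − 24339² = 31280344.
a = (20418·165035 − 24339·139820)/31280344 = -16697175/15640172; b = (3779·139820 − 24339·20418)/31280344 = 15713039/15640172.

a = -1.0676, b = 1.0047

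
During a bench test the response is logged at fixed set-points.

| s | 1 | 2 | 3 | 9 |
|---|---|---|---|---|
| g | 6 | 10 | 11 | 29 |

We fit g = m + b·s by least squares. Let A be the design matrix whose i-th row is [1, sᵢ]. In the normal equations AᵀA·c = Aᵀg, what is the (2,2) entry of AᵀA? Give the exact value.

95

Row 2 ↔ basis s, column 2 ↔ basis s, so (AᵀA)_{2,2} = Σᵢ (s)·(s) = (1)·(1) + (2)·(2) + (3)·(3) + (9)·(9) = 95.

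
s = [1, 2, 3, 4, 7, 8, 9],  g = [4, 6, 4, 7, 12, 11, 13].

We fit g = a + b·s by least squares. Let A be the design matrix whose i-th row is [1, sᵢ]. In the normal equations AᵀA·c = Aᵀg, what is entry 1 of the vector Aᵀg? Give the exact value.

57

Entry 1 ↔ basis 1, so (Aᵀg)_{1} = Σᵢ gᵢ = (1)·(4) + (1)·(6) + (1)·(4) + (1)·(7) + (1)·(12) + (1)·(11) + (1)·(13) = 57.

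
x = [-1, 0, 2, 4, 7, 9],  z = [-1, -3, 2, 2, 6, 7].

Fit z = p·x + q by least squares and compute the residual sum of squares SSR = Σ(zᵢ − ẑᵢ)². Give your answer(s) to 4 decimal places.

Setting ∂/∂p … = 0 gives: 151·p + 21·q = 118;  21·p + 6·q = 13.
(Σx·x = 151, Σx = 21, Σ1 = 6, Σx·z = 118, Σz = 13.)
Determinant 151·6 − 21² = 465.
p = (118·6 − 21·13)/465 = 29/31; q = (151·13 − 21·118)/465 = -103/93.
Residuals: 97/93, -176/93, 115/93, -59/93, 52/93, -29/93; SSR = 652/93.

SSR = 7.0108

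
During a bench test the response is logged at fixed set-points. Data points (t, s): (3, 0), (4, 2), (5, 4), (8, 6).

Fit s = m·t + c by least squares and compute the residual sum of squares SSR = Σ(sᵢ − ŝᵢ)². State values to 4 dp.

Sums needed: Σt·t = 114, Σt = 20, Σ1 = 4.
And Σt·s = 76, Σs = 12.
So XᵀX·[m, c]ᵀ = Xᵀs: [[114, 20]; [20, 4]]·[m, c]ᵀ = [76, 12]ᵀ.
Eliminating c: 4·(row 1) − 20·(row 2) gives 56·m = 4·76 − 20·12 = 64, so m = 8/7.
Then c = (12 − 20·(8/7))/4 = -19/7.
Residuals: -5/7, 1/7, 1, -3/7; SSR = 12/7.

SSR = 1.7143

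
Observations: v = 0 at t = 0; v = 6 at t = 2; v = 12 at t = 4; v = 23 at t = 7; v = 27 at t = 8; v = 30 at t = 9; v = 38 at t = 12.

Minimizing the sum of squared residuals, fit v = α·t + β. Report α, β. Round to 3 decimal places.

Sums needed: Σt·t = 358, Σt = 42, Σ1 = 7.
Moment sums: Σt·v = 1163, Σv = 136.
So AᵀA·[α, β]ᵀ = Aᵀv: [[358, 42]; [42, 7]]·[α, β]ᵀ = [1163, 136]ᵀ.
Eliminating β: 7·(row 1) − 42·(row 2) gives 742·α = 7·1163 − 42·136 = 2429, so α = 347/106.
Then β = (136 − 42·(347/106))/7 = -79/371.

α = 3.274, β = -0.213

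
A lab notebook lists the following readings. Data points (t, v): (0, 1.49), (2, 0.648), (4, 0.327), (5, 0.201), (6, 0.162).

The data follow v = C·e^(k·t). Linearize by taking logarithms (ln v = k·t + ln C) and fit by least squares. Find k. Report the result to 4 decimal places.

Taking logs, ln v = k·t + ln C, so regress ln v on t.
AᵀA = [[81.0000, 17.0000]; [17.0000, 5]], rhs = [-24.2821, -4.5775]ᵀ  (here Σt = 17.0000, Σ(t)² = 81.0000, Σln v = -4.5775, Σt·ln v = -24.2821).
Δ = 81.0000·5 − (17.0000)² = 116.0000; k = (-24.2821·5 − 17.0000·-4.5775)/116.0000 = -0.37580, ln C = (81.0000·-4.5775 − 17.0000·-24.2821)/116.0000 = 0.36223.

k = -0.3758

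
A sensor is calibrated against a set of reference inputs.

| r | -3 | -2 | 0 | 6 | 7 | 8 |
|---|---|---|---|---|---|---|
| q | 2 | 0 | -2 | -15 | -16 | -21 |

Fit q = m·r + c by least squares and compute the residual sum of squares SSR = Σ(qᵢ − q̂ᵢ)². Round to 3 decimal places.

Sums needed: Σr·r = 162, Σr = 16, Σ1 = 6.
For Xᵀq: Σr·q = -376, Σq = -52.
Eliminating c: 6·(row 1) − 16·(row 2) gives 716·m = 6·(-376) − 16·(-52) = -1424, so m = -356/179.
Then c = ((-52) − 16·(-356/179))/6 = -602/179.
Residuals: -108/179, -110/179, 244/179, 53/179, 230/179, -309/179; SSR = 1310/179.

SSR = 7.318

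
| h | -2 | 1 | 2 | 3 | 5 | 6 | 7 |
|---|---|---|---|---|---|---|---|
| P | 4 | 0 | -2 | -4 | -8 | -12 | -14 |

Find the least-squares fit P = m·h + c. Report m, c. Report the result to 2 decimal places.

Normal-equation sums: Σh·h = 128, Σh = 22, Σ1 = 7.
Moment sums: Σh·P = -234, ΣP = -36.
Eliminating c: 7·(row 1) − 22·(row 2) gives 412·m = 7·(-234) − 22·(-36) = -846, so m = -423/206.
Then c = ((-36) − 22·(-423/206))/7 = 135/103.

m = -2.05, c = 1.31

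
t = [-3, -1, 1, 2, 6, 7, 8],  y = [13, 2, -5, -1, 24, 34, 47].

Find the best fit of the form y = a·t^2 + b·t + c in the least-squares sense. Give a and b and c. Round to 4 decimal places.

With design matrix X, XᵀX = [[7892, 1052, 164]; [1052, 164, 20]; [164, 20, 7]] and Xᵀy = [5648, 710, 114]ᵀ.
Solving the 3×3 system (Gaussian elimination) gives a = 27395/26936, b = -52705/26936, c = -6571/3367.

a = 1.0170, b = -1.9567, c = -1.9516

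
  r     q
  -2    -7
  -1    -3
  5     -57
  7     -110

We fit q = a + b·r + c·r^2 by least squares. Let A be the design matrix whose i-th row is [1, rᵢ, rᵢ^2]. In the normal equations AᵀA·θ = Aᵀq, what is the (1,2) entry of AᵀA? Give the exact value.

9

Row 1 ↔ basis 1, column 2 ↔ basis r, so (AᵀA)_{1,2} = Σᵢ r = (1)·(-2) + (1)·(-1) + (1)·(5) + (1)·(7) = 9.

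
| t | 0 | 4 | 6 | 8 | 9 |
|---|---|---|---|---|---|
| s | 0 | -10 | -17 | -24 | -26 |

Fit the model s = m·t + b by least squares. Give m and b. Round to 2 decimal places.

Forming MᵀM = [[197, 27]; [27, 5]] and Mᵀs = [-568, -77]ᵀ gives MᵀM·[m, b]ᵀ = Mᵀs.
Eliminating b: 5·(row 1) − 27·(row 2) gives 256·m = 5·(-568) − 27·(-77) = -761, so m = -761/256.
Then b = ((-77) − 27·(-761/256))/5 = 167/256.

m = -2.97, b = 0.65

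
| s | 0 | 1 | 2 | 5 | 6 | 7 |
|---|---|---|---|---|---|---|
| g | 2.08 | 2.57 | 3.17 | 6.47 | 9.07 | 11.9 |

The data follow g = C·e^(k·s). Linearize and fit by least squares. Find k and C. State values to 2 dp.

k = 0.25, C = 2.00

Let Y = ln g. Fitting Y = k·s + ln C by least squares:
Σs = 21.0000, Σ(s)² = 115.0000, Σln g = 9.3787, Σs·ln g = 43.1529.
Normal system: [[115.0000, 21.0000]; [21.0000, 6]]·[k, ln C]ᵀ = [43.1529, 9.3787]ᵀ.
Solving (det = 249.0000): k = 0.24885, ln C = 0.69213, so C = exp(0.69213) = 1.99796.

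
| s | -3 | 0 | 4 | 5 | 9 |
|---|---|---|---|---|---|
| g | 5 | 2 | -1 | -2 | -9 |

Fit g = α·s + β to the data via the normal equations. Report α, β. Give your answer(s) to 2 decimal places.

α = -1.10, β = 2.31

Sums needed: Σs·s = 131, Σs = 15, Σ1 = 5.
For Aᵀg: Σs·g = -110, Σg = -5.
Normal equations: [[131, 15]; [15, 5]]·[α, β]ᵀ = [-110, -5]ᵀ.
Eliminating β: 5·(row 1) − 15·(row 2) gives 430·α = 5·(-110) − 15·(-5) = -475, so α = -95/86.
Then β = ((-5) − 15·(-95/86))/5 = 199/86.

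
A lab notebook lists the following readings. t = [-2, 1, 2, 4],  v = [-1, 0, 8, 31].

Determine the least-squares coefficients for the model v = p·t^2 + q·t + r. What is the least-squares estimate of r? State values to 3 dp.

r = -3.267

Entries of MᵀM: Σt^2·t^2 = 289, Σt^2·t = 65, Σt^2 = 25, Σt·t = 25, Σt = 5, Σ1 = 4.
Moment sums: Σt^2·v = 524, Σt·v = 142, Σv = 38.
Solving the 3×3 system (Gaussian elimination) gives p = 97/60, q = 213/100, r = -49/15.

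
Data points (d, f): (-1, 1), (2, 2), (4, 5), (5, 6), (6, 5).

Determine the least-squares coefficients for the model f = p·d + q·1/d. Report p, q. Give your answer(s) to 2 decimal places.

With design matrix A, AᵀA = [[82, 5]; [5, 4969/3600]] and Aᵀf = [83, 197/60]ᵀ.
Eliminating q: (4969/3600)·(row 1) − 5·(row 2) gives (158729/1800)·p = (4969/3600)·83 − 5·(197/60) = 353327/3600, so p = 353327/317458.
Then q = ((197/60) − 5·(353327/317458))/(4969/3600) = -262380/158729.

p = 1.11, q = -1.65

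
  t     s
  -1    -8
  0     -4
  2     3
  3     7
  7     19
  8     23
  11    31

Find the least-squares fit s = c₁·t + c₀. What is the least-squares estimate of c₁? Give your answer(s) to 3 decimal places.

MᵀM·[c₁, c₀]ᵀ = Mᵀs reads: 248·c₁ + 30·c₀ = 693;  30·c₁ + 7·c₀ = 71.
(Σt·t = 248, Σt = 30, Σ1 = 7, Σt·s = 693, Σs = 71.)
Eliminating c₀: 7·(row 1) − 30·(row 2) gives 836·c₁ = 7·693 − 30·71 = 2721, so c₁ = 2721/836.
Then c₀ = (71 − 30·(2721/836))/7 = -1591/418.

c₁ = 3.255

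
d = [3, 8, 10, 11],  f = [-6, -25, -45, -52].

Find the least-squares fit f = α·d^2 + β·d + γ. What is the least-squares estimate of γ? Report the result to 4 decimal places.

Entries of AᵀA: Σd^2·d^2 = 28818, Σd^2·d = 2870, Σd^2 = 294, Σd·d = 294, Σd = 32, Σ1 = 4.
Moment sums: Σd^2·f = -12446, Σd·f = -1240, Σf = -128.
Normal equations: [[28818, 2870, 294]; [2870, 294, 32]; [294, 32, 4]]·[α, β, γ]ᵀ = [-12446, -1240, -128]ᵀ.
Row-reducing yields α = -1778/2809, β = 8270/2809, γ = -25365/2809.

γ = -9.0299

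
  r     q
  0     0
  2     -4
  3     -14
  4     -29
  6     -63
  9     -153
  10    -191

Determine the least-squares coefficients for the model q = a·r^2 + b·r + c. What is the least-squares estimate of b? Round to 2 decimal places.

The normal system XᵀX·[a, b, c]ᵀ = Xᵀq is [[18210, 2044, 246]; [2044, 246, 34]; [246, 34, 7]]·[a, b, c]ᵀ = [-34367, -3831, -454]ᵀ.
Inverting the 3×3 Gram matrix, [a, b, c]ᵀ = [-378589/183202, 292069/183202, 2060/91601]ᵀ.

b = 1.59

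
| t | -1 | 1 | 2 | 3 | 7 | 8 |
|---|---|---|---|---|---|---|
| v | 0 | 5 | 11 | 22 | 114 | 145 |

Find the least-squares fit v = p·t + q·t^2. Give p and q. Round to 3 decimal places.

Normal-equation sums: Σt·t = 128, Σt·t^2 = 890, Σt^2·t^2 = 6596.
Right-hand side: Σt·v = 2051, Σt^2·v = 15113.
Normal equations: [[128, 890]; [890, 6596]]·[p, q]ᵀ = [2051, 15113]ᵀ.
Eliminating q: 6596·(row 1) − 890·(row 2) gives 52188·p = 6596·2051 − 890·15113 = 77826, so p = 12971/8698.
Then q = (15113 − 890·(12971/8698))/6596 = 18179/8698.

p = 1.491, q = 2.090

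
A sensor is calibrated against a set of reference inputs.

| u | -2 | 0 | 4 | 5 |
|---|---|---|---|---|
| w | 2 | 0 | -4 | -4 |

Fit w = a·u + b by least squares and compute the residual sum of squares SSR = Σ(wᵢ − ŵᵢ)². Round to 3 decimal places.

Entries of AᵀA: Σu·u = 45, Σu = 7, Σ1 = 4.
Right-hand side: Σu·w = -40, Σw = -6.
So AᵀA·[a, b]ᵀ = Aᵀw: [[45, 7]; [7, 4]]·[a, b]ᵀ = [-40, -6]ᵀ.
Eliminating b: 4·(row 1) − 7·(row 2) gives 131·a = 4·(-40) − 7·(-6) = -118, so a = -118/131.
Then b = ((-6) − 7·(-118/131))/4 = 10/131.
Residuals: 16/131, -10/131, -62/131, 56/131; SSR = 56/131.

SSR = 0.427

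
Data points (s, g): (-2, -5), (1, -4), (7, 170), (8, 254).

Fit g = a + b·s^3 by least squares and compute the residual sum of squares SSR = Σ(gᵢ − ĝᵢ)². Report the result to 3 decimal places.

Entries of XᵀX: Σ1 = 4, Σs^3 = 848, Σs^3·s^3 = 379858.
For Xᵀg: Σg = 415, Σs^3·g = 188394.
Eliminating b: 379858·(row 1) − 848·(row 2) gives 800328·a = 379858·415 − 848·188394 = -2117042, so a = -1058521/400164.
Then b = (188394 − 848·(-1058521/400164))/379858 = 50207/100041.
Residuals: 664325/400164, -742963/400164, 202397/400164, -41253/133388; SSR = 2622931/400164.

SSR = 6.555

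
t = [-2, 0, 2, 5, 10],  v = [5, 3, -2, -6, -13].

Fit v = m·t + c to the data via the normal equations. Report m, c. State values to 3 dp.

From the data, Σt·t = 133, Σt = 15, Σ1 = 5.
Right-hand side: Σt·v = -174, Σv = -13.
Eliminating c: 5·(row 1) − 15·(row 2) gives 440·m = 5·(-174) − 15·(-13) = -675, so m = -135/88.
Then c = ((-13) − 15·(-135/88))/5 = 881/440.

m = -1.534, c = 2.002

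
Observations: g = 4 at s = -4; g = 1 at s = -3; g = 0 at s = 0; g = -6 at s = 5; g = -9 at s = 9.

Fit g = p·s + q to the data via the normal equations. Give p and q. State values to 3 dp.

p = -0.957, q = -0.660

From the data, Σs·s = 131, Σs = 7, Σ1 = 5.
And Σs·g = -130, Σg = -10.
So AᵀA·[p, q]ᵀ = Aᵀg: [[131, 7]; [7, 5]]·[p, q]ᵀ = [-130, -10]ᵀ.
Δ = 131·5 − 7² = 606.
p = ((-130)·5 − 7·(-10))/606 = -290/303; q = (131·(-10) − 7·(-130))/606 = -200/303.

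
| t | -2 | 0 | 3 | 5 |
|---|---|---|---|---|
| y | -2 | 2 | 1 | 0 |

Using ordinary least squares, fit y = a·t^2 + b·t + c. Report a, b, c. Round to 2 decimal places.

From the data, Σt^2·t^2 = 722, Σt^2·t = 144, Σt^2 = 38, Σt·t = 38, Σt = 6, Σ1 = 4.
Moment sums: Σt^2·y = 1, Σt·y = 7, Σy = 1.
MᵀM·[a, b, c]ᵀ = Mᵀy becomes [[722, 144, 38]; [144, 38, 6]; [38, 6, 4]]·[a, b, c]ᵀ = [1, 7, 1]ᵀ.
Solving the 3×3 system (Gaussian elimination) gives a = -1/4, b = 109/116, c = 141/116.

a = -0.25, b = 0.94, c = 1.22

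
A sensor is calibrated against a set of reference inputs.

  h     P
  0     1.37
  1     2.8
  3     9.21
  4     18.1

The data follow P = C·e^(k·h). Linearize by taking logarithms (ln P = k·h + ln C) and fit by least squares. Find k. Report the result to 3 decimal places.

With ln Pᵢ as the transformed response and hᵢ as the regressor:
Σh = 8.0000, Σ(h)² = 26.0000, Σln P = 6.4606, Σh·ln P = 19.2741.
Equations: 26.0000·k + 8.0000·ln C = 19.2741;  8.0000·k + 4·ln C = 6.4606.
Δ = 26.0000·4 − (8.0000)² = 40.0000; k = (19.2741·4 − 8.0000·6.4606)/40.0000 = 0.63529, ln C = (26.0000·6.4606 − 8.0000·19.2741)/40.0000 = 0.34458.

k = 0.635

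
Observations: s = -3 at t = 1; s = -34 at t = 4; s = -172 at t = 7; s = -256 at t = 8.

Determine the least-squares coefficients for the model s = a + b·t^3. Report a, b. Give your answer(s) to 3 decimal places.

Sums needed: Σ1 = 4, Σt^3 = 920, Σt^3·t^3 = 383890.
Right-hand side: Σs = -465, Σt^3·s = -192247.
Eliminating b: 383890·(row 1) − 920·(row 2) gives 689160·a = 383890·(-465) − 920·(-192247) = -1641610, so a = -164161/68916.
Then b = ((-192247) − 920·(-164161/68916))/383890 = -85297/172290.

a = -2.382, b = -0.495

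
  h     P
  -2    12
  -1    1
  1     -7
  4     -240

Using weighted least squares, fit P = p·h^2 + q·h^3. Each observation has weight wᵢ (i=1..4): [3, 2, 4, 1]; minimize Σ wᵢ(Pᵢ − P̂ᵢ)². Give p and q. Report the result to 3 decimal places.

Entries of XᵀWX: Σwᵢ·h^2·h^2 = 310, Σwᵢ·h^2·h^3 = 930, Σwᵢ·h^3·h^3 = 4294.
And Σwᵢ·h^2·P = -3722, Σwᵢ·h^3·P = -15678.
XᵀWX·[p, q]ᵀ = XᵀWP becomes [[310, 930]; [930, 4294]]·[p, q]ᵀ = [-3722, -15678]ᵀ.
det = 310·4294 − 930² = 466240.
p = ((-3722)·4294 − 930·(-15678))/466240 = -466/155; q = (310·(-15678) − 930·(-3722))/466240 = -3.

p = -3.006, q = -3.000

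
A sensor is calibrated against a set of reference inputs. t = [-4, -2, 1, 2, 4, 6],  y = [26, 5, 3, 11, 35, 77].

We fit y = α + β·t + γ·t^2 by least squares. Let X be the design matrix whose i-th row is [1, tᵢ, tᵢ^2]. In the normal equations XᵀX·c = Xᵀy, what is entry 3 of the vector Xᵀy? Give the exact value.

3815

Entry 3 ↔ basis t^2, so (Xᵀy)_{3} = Σᵢ (t^2)·yᵢ = (16)·(26) + (4)·(5) + (1)·(3) + (4)·(11) + (16)·(35) + (36)·(77) = 3815.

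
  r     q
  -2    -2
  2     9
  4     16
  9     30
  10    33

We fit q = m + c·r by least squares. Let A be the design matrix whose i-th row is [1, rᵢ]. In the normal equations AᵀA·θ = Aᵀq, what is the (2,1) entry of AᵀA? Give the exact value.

Row 2 ↔ basis r, column 1 ↔ basis 1, so (AᵀA)_{2,1} = Σᵢ r = (-2)·(1) + (2)·(1) + (4)·(1) + (9)·(1) + (10)·(1) = 23.

23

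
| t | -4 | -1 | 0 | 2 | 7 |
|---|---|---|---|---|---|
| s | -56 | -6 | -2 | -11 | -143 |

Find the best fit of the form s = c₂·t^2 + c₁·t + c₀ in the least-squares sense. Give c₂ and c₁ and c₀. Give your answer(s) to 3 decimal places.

The normal system AᵀA·[c₂, c₁, c₀]ᵀ = Aᵀs is [[2674, 286, 70]; [286, 70, 4]; [70, 4, 5]]·[c₂, c₁, c₀]ᵀ = [-7953, -793, -218]ᵀ.
Inverting the 3×3 Gram matrix, [c₂, c₁, c₀]ᵀ = [-115693/37662, 24788/18831, -10337/6277]ᵀ.

c₂ = -3.072, c₁ = 1.316, c₀ = -1.647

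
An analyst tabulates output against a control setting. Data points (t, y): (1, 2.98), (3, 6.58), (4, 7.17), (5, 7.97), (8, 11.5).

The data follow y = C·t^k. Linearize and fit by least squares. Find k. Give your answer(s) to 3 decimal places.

With ln yᵢ as the transformed response and ln tᵢ as the regressor:
Over the data: Σln t = 6.1738, Σ(ln t)² = 10.0431, Σln y = 9.4639, Σln t·ln y = 13.2201.
Normal system: [[10.0431, 6.1738]; [6.1738, 5]]·[k, ln C]ᵀ = [13.2201, 9.4639]ᵀ.
Solving (det = 12.1000): k = 0.63408, ln C = 1.10984.

k = 0.634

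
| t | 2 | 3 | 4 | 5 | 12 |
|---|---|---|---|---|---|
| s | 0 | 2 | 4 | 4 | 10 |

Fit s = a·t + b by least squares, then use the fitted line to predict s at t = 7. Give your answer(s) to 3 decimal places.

Setting ∂/∂a … = 0 gives: 198·a + 26·b = 162;  26·a + 5·b = 20.
Δ = 198·5 − 26² = 314.
a = (162·5 − 26·20)/314 = 145/157; b = (198·20 − 26·162)/314 = -126/157.
At t = 7: ŝ = (145/157)·(7) + (-126/157)·(1) = 889/157.

ŝ = 5.662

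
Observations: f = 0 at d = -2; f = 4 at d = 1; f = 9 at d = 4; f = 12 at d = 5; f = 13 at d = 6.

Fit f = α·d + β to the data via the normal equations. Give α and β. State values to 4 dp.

α = 1.6729, β = 2.9159

MᵀM·[α, β]ᵀ = Mᵀf reads: 82·α + 14·β = 178;  14·α + 5·β = 38.
(Σd·d = 82, Σd = 14, Σ1 = 5, Σd·f = 178, Σf = 38.)
det = 82·5 − 14² = 214.
α = (178·5 − 14·38)/214 = 179/107; β = (82·38 − 14·178)/214 = 312/107.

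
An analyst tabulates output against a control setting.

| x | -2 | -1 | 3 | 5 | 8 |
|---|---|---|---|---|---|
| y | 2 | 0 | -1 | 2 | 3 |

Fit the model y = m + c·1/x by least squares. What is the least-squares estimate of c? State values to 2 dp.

From the data, Σ1 = 5, Σ1/x = -101/120, Σ1/x·1/x = 20401/14400.
For Mᵀy: Σy = 6, Σ1/x·y = -67/120.
So MᵀM·[m, c]ᵀ = Mᵀy: [[5, -101/120]; [-101/120, 20401/14400]]·[m, c]ᵀ = [6, -67/120]ᵀ.
Δ = 5·(20401/14400) − (-101/120)² = 22951/3600.
m = (6·(20401/14400) − (-101/120)·(-67/120))/(22951/3600) = 115639/91804; c = (5·(-67/120) − (-101/120)·6)/(22951/3600) = 8130/22951.

c = 0.35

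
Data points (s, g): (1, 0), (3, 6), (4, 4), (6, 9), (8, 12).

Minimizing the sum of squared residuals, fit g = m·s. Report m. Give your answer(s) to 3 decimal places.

m = 1.460

Entries of XᵀX: Σs·s = 126.
And Σs·g = 184.
XᵀX·[m]ᵀ = Xᵀg becomes [[126]]·[m]ᵀ = [184]ᵀ.
m = 184/126 = 1.46032.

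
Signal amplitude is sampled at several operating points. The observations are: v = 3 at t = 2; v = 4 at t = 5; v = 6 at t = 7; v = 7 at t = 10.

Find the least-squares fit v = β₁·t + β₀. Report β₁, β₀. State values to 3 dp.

β₁ = 0.529, β₀ = 1.824

From the data, Σt·t = 178, Σt = 24, Σ1 = 4.
Moment sums: Σt·v = 138, Σv = 20.
Eliminating β₀: 4·(row 1) − 24·(row 2) gives 136·β₁ = 4·138 − 24·20 = 72, so β₁ = 9/17.
Then β₀ = (20 − 24·(9/17))/4 = 31/17.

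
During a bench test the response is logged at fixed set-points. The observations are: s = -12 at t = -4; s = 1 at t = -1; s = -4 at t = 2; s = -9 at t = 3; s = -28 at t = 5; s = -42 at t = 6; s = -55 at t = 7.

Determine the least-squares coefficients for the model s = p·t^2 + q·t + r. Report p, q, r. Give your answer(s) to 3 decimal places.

p = -1.066, q = -0.729, r = 1.918

Normal-equation sums: Σt^2·t^2 = 4676, Σt^2·t = 654, Σt^2 = 140, Σt·t = 140, Σt = 18, Σ1 = 7.
Moment sums: Σt^2·s = -5195, Σt·s = -765, Σs = -149.
Normal equations: [[4676, 654, 140]; [654, 140, 18]; [140, 18, 7]]·[p, q, r]ᵀ = [-5195, -765, -149]ᵀ.
Inverting the 3×3 Gram matrix, [p, q, r]ᵀ = [-333589/312802, -32577/44686, 299976/156401]ᵀ.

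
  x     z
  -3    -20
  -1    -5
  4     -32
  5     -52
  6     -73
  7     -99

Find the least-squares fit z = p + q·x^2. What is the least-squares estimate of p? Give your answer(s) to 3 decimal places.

Sums needed: Σ1 = 6, Σx^2 = 136, Σx^2·x^2 = 4660.
And Σz = -281, Σx^2·z = -9476.
MᵀM·[p, q]ᵀ = Mᵀz becomes [[6, 136]; [136, 4660]]·[p, q]ᵀ = [-281, -9476]ᵀ.
Determinant 6·4660 − 136² = 9464.
p = ((-281)·4660 − 136·(-9476))/9464 = -5181/2366; q = (6·(-9476) − 136·(-281))/9464 = -2330/1183.

p = -2.190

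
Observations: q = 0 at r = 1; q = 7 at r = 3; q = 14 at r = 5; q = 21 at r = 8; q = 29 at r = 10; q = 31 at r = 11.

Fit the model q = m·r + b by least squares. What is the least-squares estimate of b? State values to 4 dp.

b = -2.4790

From the data, Σr·r = 320, Σr = 38, Σ1 = 6.
For Aᵀq: Σr·q = 890, Σq = 102.
Determinant 320·6 − 38² = 476.
m = (890·6 − 38·102)/476 = 366/119; b = (320·102 − 38·890)/476 = -295/119.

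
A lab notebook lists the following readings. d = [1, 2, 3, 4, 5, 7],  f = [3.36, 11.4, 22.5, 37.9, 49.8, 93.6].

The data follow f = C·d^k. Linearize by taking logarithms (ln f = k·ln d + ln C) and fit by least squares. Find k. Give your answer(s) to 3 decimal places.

k = 1.698

Linearized form: ln f = k·ln d + ln C. From the 6 transformed points,
Σln d = 6.7334, Σ(ln d)² = 9.9861, Σln f = 18.8411, Σln d·ln f = 25.2688.
Equations: 9.9861·k + 6.7334·ln C = 25.2688;  6.7334·k + 6·ln C = 18.8411.
Slope k = (n·Σln d·ln f − Σln d·Σln f)/(n·Σ(ln d)² − (Σln d)²) = (6·25.2688 − 6.7334·18.8411)/14.5777 = 1.69767; ln C = (Σln f − k·Σln d)/n = 1.23500.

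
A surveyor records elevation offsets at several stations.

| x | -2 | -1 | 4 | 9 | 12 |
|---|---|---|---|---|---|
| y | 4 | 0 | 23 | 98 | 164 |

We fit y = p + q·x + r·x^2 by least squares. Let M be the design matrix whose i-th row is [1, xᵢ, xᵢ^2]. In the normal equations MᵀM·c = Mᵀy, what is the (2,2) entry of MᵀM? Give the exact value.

246

Row 2 ↔ basis x, column 2 ↔ basis x, so (MᵀM)_{2,2} = Σᵢ (x)·(x) = (-2)·(-2) + (-1)·(-1) + (4)·(4) + (9)·(9) + (12)·(12) = 246.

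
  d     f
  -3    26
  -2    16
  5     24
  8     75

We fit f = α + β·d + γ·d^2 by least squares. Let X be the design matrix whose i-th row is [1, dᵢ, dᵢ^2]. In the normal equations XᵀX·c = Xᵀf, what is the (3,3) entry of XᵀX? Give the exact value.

4818

Row 3 ↔ basis d^2, column 3 ↔ basis d^2, so (XᵀX)_{3,3} = Σᵢ (d^2)·(d^2) = (9)·(9) + (4)·(4) + (25)·(25) + (64)·(64) = 4818.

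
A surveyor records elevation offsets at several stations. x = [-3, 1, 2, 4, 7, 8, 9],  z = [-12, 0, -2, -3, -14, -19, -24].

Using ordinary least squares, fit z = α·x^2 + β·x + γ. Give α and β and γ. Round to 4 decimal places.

α = -0.4596, β = 1.6729, γ = -2.5550

Sums needed: Σx^2·x^2 = 13412, Σx^2·x = 1630, Σx^2 = 224, Σx·x = 224, Σx = 28, Σ1 = 7.
Moment sums: Σx^2·z = -4010, Σx·z = -446, Σz = -74.
Normal equations: [[13412, 1630, 224]; [1630, 224, 28]; [224, 28, 7]]·[α, β, γ]ᵀ = [-4010, -446, -74]ᵀ.
Solving the 3×3 system (Gaussian elimination) gives α = -18451/40143, β = 67157/40143, γ = -239318/93667.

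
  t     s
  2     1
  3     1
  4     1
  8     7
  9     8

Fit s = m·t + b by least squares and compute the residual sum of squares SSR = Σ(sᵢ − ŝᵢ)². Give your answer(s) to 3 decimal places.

Entries of XᵀX: Σt·t = 174, Σt = 26, Σ1 = 5.
Moment sums: Σt·s = 137, Σs = 18.
XᵀX·[m, b]ᵀ = Xᵀs becomes [[174, 26]; [26, 5]]·[m, b]ᵀ = [137, 18]ᵀ.
det = 174·5 − 26² = 194.
m = (137·5 − 26·18)/194 = 217/194; b = (174·18 − 26·137)/194 = -215/97.
Residuals: 95/97, -27/194, -122/97, 26/97, 29/194; SSR = 515/194.

SSR = 2.655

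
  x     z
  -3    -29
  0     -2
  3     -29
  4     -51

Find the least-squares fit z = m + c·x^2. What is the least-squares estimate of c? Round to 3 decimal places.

Entries of AᵀA: Σ1 = 4, Σx^2 = 34, Σx^2·x^2 = 418.
And Σz = -111, Σx^2·z = -1338.
AᵀA·[m, c]ᵀ = Aᵀz becomes [[4, 34]; [34, 418]]·[m, c]ᵀ = [-111, -1338]ᵀ.
Determinant 4·418 − 34² = 516.
m = ((-111)·418 − 34·(-1338))/516 = -151/86; c = (4·(-1338) − 34·(-111))/516 = -263/86.

c = -3.058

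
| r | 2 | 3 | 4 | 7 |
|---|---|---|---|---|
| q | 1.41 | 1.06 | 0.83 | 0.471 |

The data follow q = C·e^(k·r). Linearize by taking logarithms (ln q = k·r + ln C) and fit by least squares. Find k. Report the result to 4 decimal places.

Let Y = ln q. Fitting Y = k·r + ln C by least squares:
AᵀA = [[78.0000, 16.0000]; [16.0000, 4]], rhs = [-5.1536, -0.5374]ᵀ  (here Σr = 16.0000, Σ(r)² = 78.0000, Σln q = -0.5374, Σr·ln q = -5.1536).
Δ = 78.0000·4 − (16.0000)² = 56.0000; k = (-5.1536·4 − 16.0000·-0.5374)/56.0000 = -0.21458, ln C = (78.0000·-0.5374 − 16.0000·-5.1536)/56.0000 = 0.72398.

k = -0.2146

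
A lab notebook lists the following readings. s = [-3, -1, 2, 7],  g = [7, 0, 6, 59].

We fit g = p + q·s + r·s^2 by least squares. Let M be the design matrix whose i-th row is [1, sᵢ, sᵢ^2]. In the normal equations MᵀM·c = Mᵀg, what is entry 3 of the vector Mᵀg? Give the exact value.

2978

Entry 3 ↔ basis s^2, so (Mᵀg)_{3} = Σᵢ (s^2)·gᵢ = (9)·(7) + (1)·(0) + (4)·(6) + (49)·(59) = 2978.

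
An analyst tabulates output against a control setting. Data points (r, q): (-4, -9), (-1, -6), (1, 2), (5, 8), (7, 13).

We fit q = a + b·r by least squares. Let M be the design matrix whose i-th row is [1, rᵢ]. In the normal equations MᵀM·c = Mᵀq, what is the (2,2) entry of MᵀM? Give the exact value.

92

Row 2 ↔ basis r, column 2 ↔ basis r, so (MᵀM)_{2,2} = Σᵢ (r)·(r) = (-4)·(-4) + (-1)·(-1) + (1)·(1) + (5)·(5) + (7)·(7) = 92.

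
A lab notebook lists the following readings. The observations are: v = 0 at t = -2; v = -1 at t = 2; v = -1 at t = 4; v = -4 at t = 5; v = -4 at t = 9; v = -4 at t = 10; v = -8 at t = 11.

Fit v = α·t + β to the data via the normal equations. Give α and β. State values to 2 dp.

Normal-equation sums: Σt·t = 351, Σt = 39, Σ1 = 7.
Right-hand side: Σt·v = -190, Σv = -22.
So AᵀA·[α, β]ᵀ = Aᵀv: [[351, 39]; [39, 7]]·[α, β]ᵀ = [-190, -22]ᵀ.
Determinant 351·7 − 39² = 936.
α = ((-190)·7 − 39·(-22))/936 = -59/117; β = (351·(-22) − 39·(-190))/936 = -1/3.

α = -0.50, β = -0.33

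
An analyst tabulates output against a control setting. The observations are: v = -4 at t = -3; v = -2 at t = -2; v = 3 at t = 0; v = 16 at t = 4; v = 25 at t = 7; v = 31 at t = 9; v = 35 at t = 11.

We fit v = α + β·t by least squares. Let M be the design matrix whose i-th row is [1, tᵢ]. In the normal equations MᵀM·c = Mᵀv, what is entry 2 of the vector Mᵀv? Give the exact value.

919

Entry 2 ↔ basis t, so (Mᵀv)_{2} = Σᵢ (t)·vᵢ = (-3)·(-4) + (-2)·(-2) + (0)·(3) + (4)·(16) + (7)·(25) + (9)·(31) + (11)·(35) = 919.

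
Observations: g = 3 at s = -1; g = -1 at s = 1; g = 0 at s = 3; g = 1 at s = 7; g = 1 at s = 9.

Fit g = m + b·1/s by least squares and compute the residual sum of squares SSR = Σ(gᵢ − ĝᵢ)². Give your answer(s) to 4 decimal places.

SSR = 0.2339

The normal equations are: 5·m + (37/63)·b = 4;  (37/63)·m + (8509/3969)·b = -236/63.
(Σ1 = 5, Σ1/s = 37/63, Σ1/s·1/s = 8509/3969, Σg = 4, Σ1/s·g = -236/63.)
Eliminating b: (8509/3969)·(row 1) − (37/63)·(row 2) gives (41176/3969)·m = (8509/3969)·4 − (37/63)·(-236/63) = 528/49, so m = 5346/5147.
Then b = ((-236/63) − (37/63)·(5346/5147))/(8509/3969) = -10458/5147.
Residuals: -363/5147, -35/5147, -1860/5147, 1295/5147, 963/5147; SSR = 1204/5147.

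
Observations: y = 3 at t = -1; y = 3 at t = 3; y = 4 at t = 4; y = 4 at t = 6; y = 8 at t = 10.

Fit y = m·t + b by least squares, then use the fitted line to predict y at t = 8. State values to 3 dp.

Normal-equation sums: Σt·t = 162, Σt = 22, Σ1 = 5.
Right-hand side: Σt·y = 126, Σy = 22.
Δ = 162·5 − 22² = 326.
m = (126·5 − 22·22)/326 = 73/163; b = (162·22 − 22·126)/326 = 396/163.
At t = 8: ŷ = (73/163)·(8) + (396/163)·(1) = 980/163.

ŷ = 6.012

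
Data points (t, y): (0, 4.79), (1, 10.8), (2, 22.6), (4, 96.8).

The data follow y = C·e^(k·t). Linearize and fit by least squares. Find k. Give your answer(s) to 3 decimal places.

Linearized form: ln y = k·t + ln C. From the 4 transformed points,
AᵀA = [[21.0000, 7.0000]; [7.0000, 4]], rhs = [26.9060, 11.6367]ᵀ  (here Σt = 7.0000, Σ(t)² = 21.0000, Σln y = 11.6367, Σt·ln y = 26.9060).
Δ = 21.0000·4 − (7.0000)² = 35.0000; k = (26.9060·4 − 7.0000·11.6367)/35.0000 = 0.74764, ln C = (21.0000·11.6367 − 7.0000·26.9060)/35.0000 = 1.60080.

k = 0.748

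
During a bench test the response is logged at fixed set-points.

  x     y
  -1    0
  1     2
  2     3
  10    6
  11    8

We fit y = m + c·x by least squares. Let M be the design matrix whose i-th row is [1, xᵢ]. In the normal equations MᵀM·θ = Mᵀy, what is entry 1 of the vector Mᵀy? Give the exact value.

Entry 1 ↔ basis 1, so (Mᵀy)_{1} = Σᵢ yᵢ = (1)·(0) + (1)·(2) + (1)·(3) + (1)·(6) + (1)·(8) = 19.

19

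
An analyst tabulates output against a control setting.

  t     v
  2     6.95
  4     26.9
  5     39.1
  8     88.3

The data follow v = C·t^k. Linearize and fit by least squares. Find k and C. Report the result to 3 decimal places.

Linearized form: ln v = k·ln t + ln C. From the 4 transformed points,
Σln t = 5.7683, Σ(ln t)² = 9.3166, Σln v = 13.3777, Σln t·ln v = 21.1255.
Equations: 9.3166·k + 5.7683·ln C = 21.1255;  5.7683·k + 4·ln C = 13.3777.
Slope k = (n·Σln t·ln v − Σln t·Σln v)/(n·Σ(ln t)² − (Σln t)²) = (4·21.1255 − 5.7683·13.3777)/3.9930 = 1.83698; ln C = (Σln v − k·Σln t)/n = 0.69537, so C = exp(0.69537) = 2.00444.

k = 1.837, C = 2.004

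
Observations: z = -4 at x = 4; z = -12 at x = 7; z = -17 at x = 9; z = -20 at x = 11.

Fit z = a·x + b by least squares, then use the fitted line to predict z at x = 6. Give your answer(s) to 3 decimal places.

ẑ = -9.178

Compute the Gram sums: Σx·x = 267, Σx = 31, Σ1 = 4.
For Mᵀz: Σx·z = -473, Σz = -53.
Normal equations: [[267, 31]; [31, 4]]·[a, b]ᵀ = [-473, -53]ᵀ.
Δ = 267·4 − 31² = 107.
a = ((-473)·4 − 31·(-53))/107 = -249/107; b = (267·(-53) − 31·(-473))/107 = 512/107.
At x = 6: ẑ = (-249/107)·(6) + (512/107)·(1) = -982/107.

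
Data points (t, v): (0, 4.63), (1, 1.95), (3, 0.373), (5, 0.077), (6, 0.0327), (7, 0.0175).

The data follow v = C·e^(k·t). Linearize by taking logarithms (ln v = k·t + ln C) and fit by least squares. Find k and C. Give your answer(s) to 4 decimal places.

k = -0.8041, C = 4.3887

With ln vᵢ as the transformed response and tᵢ as the regressor:
Over the data: Σt = 22.0000, Σ(t)² = 120.0000, Σln v = -8.8157, Σt·ln v = -63.9516.
Normal system: [[120.0000, 22.0000]; [22.0000, 6]]·[k, ln C]ᵀ = [-63.9516, -8.8157]ᵀ.
Δ = 120.0000·6 − (22.0000)² = 236.0000; k = (-63.9516·6 − 22.0000·-8.8157)/236.0000 = -0.80409, ln C = (120.0000·-8.8157 − 22.0000·-63.9516)/236.0000 = 1.47904, so C = exp(1.47904) = 4.38875.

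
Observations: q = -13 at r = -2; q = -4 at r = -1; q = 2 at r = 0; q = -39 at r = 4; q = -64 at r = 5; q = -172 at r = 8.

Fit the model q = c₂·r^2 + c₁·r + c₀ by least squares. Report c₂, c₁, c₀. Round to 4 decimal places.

c₂ = -2.8933, c₁ = 1.4767, c₀ = 1.2641

The normal equations are: 4994·c₂ + 692·c₁ + 110·c₀ = -13288;  692·c₂ + 110·c₁ + 14·c₀ = -1822;  110·c₂ + 14·c₁ + 6·c₀ = -290.
Row-reducing yields c₂ = -29462/10183, c₁ = 15037/10183, c₀ = 12872/10183.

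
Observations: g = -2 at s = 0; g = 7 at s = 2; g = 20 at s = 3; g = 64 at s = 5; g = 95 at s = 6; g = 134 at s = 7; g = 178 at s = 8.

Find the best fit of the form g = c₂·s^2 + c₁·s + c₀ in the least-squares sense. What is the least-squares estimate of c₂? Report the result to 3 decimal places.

c₂ = 3.074

The normal equations are: 8515·c₂ + 1231·c₁ + 187·c₀ = 23186;  1231·c₂ + 187·c₁ + 31·c₀ = 3326;  187·c₂ + 31·c₁ + 7·c₀ = 496.
(Σs^2·s^2 = 8515, Σs^2·s = 1231, Σs^2 = 187, Σs·s = 187, Σs = 31, Σ1 = 7, Σs^2·g = 23186, Σs·g = 3326, Σg = 496.)
Inverting the 3×3 Gram matrix, [c₂, c₁, c₀]ᵀ = [710/231, -337/154, -103/66]ᵀ.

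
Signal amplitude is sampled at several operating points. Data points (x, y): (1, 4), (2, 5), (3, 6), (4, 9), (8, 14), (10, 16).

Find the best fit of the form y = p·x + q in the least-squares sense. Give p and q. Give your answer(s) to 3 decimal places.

p = 1.389, q = 2.516

The normal equations are: 194·p + 28·q = 340;  28·p + 6·q = 54.
Δ = 194·6 − 28² = 380.
p = (340·6 − 28·54)/380 = 132/95; q = (194·54 − 28·340)/380 = 239/95.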